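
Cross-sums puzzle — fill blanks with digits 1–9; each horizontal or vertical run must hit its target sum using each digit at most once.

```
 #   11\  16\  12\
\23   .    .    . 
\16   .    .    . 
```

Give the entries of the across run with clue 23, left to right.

6, 9, 8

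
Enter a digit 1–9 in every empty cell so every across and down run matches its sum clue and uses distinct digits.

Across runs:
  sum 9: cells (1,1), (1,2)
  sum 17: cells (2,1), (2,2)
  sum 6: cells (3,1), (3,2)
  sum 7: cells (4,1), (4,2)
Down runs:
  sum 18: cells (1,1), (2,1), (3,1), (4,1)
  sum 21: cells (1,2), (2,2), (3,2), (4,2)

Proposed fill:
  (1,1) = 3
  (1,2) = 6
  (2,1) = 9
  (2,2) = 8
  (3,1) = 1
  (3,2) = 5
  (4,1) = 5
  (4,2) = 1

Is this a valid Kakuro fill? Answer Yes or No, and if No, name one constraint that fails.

No — the down run (1,2)–(4,2) sums to 20, not 21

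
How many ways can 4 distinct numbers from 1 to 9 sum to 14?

4 distinct digits from 1–9 sum between 10 and 30.
Enumerating: {1,2,3,8}, {1,2,4,7}, {1,2,5,6}, {1,3,4,6}, {2,3,4,5}.

5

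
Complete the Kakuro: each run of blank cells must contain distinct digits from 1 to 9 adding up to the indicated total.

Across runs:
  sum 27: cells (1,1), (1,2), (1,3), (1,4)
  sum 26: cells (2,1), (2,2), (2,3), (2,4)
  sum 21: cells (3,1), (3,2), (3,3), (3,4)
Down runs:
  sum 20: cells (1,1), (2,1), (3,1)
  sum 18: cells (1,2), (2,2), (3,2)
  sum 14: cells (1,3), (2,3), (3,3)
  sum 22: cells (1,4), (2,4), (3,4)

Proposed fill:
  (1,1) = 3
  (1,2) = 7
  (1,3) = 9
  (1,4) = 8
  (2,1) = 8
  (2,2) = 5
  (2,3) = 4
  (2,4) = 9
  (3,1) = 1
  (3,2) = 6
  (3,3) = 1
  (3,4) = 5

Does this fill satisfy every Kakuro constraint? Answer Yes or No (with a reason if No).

No — the across run (3,1)–(3,4) sums to 13, not 21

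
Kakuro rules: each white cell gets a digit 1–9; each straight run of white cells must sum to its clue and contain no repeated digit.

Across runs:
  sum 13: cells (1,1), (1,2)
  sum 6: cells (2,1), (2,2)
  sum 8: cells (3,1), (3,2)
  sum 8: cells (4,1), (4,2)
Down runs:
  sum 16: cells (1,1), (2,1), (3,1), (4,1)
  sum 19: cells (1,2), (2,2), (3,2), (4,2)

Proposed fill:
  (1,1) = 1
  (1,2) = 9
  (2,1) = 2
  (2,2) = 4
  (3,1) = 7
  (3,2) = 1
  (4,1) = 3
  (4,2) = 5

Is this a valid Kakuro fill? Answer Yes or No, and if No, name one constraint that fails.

No — the across run (1,1)–(1,2) sums to 10, not 13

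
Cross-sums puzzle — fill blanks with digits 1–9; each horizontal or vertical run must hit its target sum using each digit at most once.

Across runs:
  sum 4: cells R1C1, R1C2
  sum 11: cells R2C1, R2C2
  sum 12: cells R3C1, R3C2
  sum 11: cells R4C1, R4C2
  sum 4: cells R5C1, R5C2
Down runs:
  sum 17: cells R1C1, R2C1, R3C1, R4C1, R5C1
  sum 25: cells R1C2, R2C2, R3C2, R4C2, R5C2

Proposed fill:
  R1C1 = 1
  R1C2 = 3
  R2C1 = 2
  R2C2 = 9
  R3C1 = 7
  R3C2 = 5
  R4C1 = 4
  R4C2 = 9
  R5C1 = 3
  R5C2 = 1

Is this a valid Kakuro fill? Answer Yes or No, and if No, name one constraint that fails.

No — the across run R4C1–R4C2 sums to 13, not 11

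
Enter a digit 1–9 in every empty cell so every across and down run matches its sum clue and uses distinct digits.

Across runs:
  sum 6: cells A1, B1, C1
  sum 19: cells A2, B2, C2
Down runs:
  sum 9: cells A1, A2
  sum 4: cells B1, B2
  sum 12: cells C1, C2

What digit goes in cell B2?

3

6 in 3 cells must be {1,2,3}; 4 in 2 cells must be {1,3}.
The 6 across and the 12 down share only 3, so C1 = 3.
The 19 across and the 4 down share only 3, so B2 = 3.
C2 = 12 − 3 = 9 completes the 12 down.
B1 = 4 − 3 = 1 completes the 4 down.
A2 = 19 − 12 = 7 completes the 19 across.
A1 = 6 − 4 = 2 completes the 6 across.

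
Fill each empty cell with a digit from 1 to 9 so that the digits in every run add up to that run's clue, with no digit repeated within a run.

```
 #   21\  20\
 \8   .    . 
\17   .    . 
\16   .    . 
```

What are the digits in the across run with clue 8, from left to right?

5, 3

17 in 2 cells must be {8,9}; 16 in 2 cells must be {7,9}.
Nothing is forced directly, so branch on R2C1, whose candidates are 8 or 9. If R2C1 = 8: that forces R2C2 = 9, R3C2 = 7, after which R1C2 would have to be in {1,2,3,5,6,7} for the 8 across but in {4} for the 20 down — contradiction. So R2C1 = 9.
R2C2 = 17 − 9 = 8 completes the 17 across.
Given what's placed, R3C1 must be 7 to fit the 16 across and 21 down.
R3C2 = 16 − 7 = 9 completes the 16 across.
R1C1 = 21 − 16 = 5 completes the 21 down.
R1C2 = 8 − 5 = 3 completes the 8 across.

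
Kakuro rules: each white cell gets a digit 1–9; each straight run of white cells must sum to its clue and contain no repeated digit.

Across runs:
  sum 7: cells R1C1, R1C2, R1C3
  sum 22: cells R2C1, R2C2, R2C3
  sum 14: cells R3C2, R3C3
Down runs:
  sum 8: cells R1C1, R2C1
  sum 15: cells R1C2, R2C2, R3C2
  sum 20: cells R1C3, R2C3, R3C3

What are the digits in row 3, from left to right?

5 9

7 in 3 cells must be {1,2,4}.
Only 4 fits R1C3 under both its across sum 7 and down sum 20.
Given what's placed, R3C3 must be 9 to fit the 14 across and 20 down.
R2C3 = 20 − 13 = 7 completes the 20 down.
R3C2 = 14 − 9 = 5 completes the 14 across.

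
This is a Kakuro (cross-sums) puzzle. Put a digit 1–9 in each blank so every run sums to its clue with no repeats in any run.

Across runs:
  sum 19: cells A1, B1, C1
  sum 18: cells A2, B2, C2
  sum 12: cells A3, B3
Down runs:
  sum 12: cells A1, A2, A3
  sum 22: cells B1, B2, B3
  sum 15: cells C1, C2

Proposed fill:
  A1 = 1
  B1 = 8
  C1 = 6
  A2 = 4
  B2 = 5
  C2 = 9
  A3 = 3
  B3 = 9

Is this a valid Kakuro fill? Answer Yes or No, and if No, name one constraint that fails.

No — the across run A1–C1 sums to 15, not 19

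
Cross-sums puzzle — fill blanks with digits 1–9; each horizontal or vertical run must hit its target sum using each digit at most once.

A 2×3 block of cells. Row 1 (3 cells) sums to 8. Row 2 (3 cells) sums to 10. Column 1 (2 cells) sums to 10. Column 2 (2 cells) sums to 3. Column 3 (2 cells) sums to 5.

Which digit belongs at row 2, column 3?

3 in 2 cells must be {1,2}.
Nothing is forced directly, so branch on (1,2), whose candidates are 1 or 2. If (1,2) = 2: that forces (1,1) = 1, after which (1,3) would have to be in {5} for the 8 across but in {1,2,3,4} for the 5 down — contradiction. So (1,2) = 1.
(2,2) = 3 − 1 = 2 completes the 3 down.
Nothing is forced directly, so branch on (2,3), whose candidates are 1 or 3. If (2,3) = 3: that forces (1,3) = 2, after which (2,1) would have to be in {5} for the 10 across but in {1,2,3,4,6,7,8,9} for the 10 down — contradiction. So (2,3) = 1.
(1,3) = 5 − 1 = 4 completes the 5 down.
(2,1) = 10 − 3 = 7 completes the 10 across.
(1,1) = 8 − 5 = 3 completes the 8 across.

1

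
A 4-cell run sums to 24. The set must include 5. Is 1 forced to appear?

No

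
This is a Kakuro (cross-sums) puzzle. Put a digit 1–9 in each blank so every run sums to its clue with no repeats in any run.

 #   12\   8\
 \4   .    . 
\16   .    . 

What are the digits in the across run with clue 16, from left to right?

4 in 2 cells must be {1,3}; 16 in 2 cells must be {7,9}.
The 4 across and the 12 down share only 3, so R1C1 = 3.
R1C2 = 4 − 3 = 1 completes the 4 across.
R2C1 = 12 − 3 = 9 completes the 12 down.
R2C2 = 16 − 9 = 7 completes the 16 across.

9 7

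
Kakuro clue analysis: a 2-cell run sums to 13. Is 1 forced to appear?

No

Counterexample: {4,9} sums to 13 without using 1.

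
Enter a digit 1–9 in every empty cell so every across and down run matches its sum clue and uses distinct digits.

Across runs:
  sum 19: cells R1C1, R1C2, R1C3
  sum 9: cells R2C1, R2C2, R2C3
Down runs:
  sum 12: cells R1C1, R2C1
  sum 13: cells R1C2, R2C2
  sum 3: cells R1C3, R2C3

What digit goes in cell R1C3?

3 in 2 cells must be {1,2}.
The 19 across and the 3 down share only 2, so R1C3 = 2.
R2C3 = 3 − 2 = 1 completes the 3 down.
Nothing is forced directly, so branch on R2C1, whose candidates are 3 or 5. If R2C1 = 5: then R1C1 would have to be in {8,9} for the 19 across but in {7} for the 12 down — contradiction. So R2C1 = 3.
R1C1 = 12 − 3 = 9 completes the 12 down.
R1C2 = 19 − 11 = 8 completes the 19 across.
R2C2 = 9 − 4 = 5 completes the 9 across.

2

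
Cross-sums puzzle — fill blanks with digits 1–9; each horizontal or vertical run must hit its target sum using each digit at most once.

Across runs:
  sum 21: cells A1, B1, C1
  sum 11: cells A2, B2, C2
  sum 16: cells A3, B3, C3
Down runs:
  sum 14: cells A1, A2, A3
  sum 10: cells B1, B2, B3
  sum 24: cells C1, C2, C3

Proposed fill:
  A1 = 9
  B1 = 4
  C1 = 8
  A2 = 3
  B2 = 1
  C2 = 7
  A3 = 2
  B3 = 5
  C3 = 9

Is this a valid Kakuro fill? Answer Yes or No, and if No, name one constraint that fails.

Yes

Across: 9+4+8=21; 3+1+7=11; 2+5+9=16. Down: 9+3+2=14; 4+1+5=10; 8+7+9=24. No digit repeats within any run.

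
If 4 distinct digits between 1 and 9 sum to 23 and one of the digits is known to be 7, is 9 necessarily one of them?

Counterexample: {2,6,7,8} sums to 23 under that restriction without using 9.

No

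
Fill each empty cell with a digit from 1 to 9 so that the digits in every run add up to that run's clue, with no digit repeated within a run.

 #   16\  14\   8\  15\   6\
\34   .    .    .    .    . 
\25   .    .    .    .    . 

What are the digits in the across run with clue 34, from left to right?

9 8 7 6 4

34 in 5 cells must be {4,6,7,8,9}; 16 in 2 cells must be {7,9}.
Only 4 fits R1C5 under both its across sum 34 and down sum 6.
R2C5 = 6 − 4 = 2 completes the 6 down.
Nothing is forced directly, so branch on R1C3, whose candidates are 6 or 7. If R1C3 = 6: then R2C3 would have to be in {1,3,4,5,6,7,8,9} for the 25 across but in {2} for the 8 down — contradiction. So R1C3 = 7.
R1C1 = 9: the only remaining digit allowed by both the 34 across and the 16 down.
R2C1 = 16 − 9 = 7 completes the 16 down.
R2C3 = 8 − 7 = 1 completes the 8 down.
Nothing is forced directly, so branch on R2C2, whose candidates are 6 or 9. If R2C2 = 9: then R1C2 would have to be in {6,8} for the 34 across but in {5} for the 14 down — contradiction. So R2C2 = 6.
R1C2 = 14 − 6 = 8 completes the 14 down.
R1C4 = 34 − 28 = 6 completes the 34 across.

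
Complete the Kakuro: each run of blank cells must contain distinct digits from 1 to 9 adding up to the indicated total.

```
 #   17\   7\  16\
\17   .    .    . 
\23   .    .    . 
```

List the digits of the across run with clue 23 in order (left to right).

8 6 9

23 in 3 cells must be {6,8,9}; 17 in 2 cells must be {8,9}; 16 in 2 cells must be {7,9}.
The 23 across and the 7 down share only 6, so R2C2 = 6.
Given what's placed, R2C3 must be 9 to fit the 23 across and 16 down.
R1C2 = 7 − 6 = 1 completes the 7 down.
R1C3 = 16 − 9 = 7 completes the 16 down.
R2C1 = 23 − 15 = 8 completes the 23 across.
R1C1 = 17 − 8 = 9 completes the 17 across.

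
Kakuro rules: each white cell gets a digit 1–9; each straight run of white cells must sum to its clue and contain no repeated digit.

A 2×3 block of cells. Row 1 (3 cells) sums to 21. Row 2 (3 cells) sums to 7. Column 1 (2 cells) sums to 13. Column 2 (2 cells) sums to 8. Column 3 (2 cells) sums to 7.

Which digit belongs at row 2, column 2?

1

7 in 3 cells must be {1,2,4}.
The 7 across and the 13 down share only 4, so (2,1) = 4.
(1,1) = 13 − 4 = 9 completes the 13 down.
Nothing is forced directly, so branch on (1,2), whose candidates are 5 or 7. If (1,2) = 5: then (1,3) would have to be in {7} for the 21 across but in {1,2,3,4,5,6} for the 7 down — contradiction. So (1,2) = 7.
(1,3) = 21 − 16 = 5 completes the 21 across.
(2,2) = 8 − 7 = 1 completes the 8 down.
(2,3) = 7 − 5 = 2 completes the 7 across.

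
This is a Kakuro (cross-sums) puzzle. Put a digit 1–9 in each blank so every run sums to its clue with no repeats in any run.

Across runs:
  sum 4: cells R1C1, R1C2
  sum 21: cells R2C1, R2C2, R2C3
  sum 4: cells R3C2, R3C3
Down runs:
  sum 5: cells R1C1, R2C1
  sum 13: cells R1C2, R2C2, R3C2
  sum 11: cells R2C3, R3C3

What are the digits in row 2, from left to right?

4 9 8

4 in 2 cells must be {1,3}.
The 21 across and the 5 down share only 4, so R2C1 = 4.
Intersecting the 4 across with the 11 down forces R3C3 = 3.
R1C1 = 5 − 4 = 1 completes the 5 down.
R1C2 = 4 − 1 = 3 completes the 4 across.
R2C3 = 11 − 3 = 8 completes the 11 down.
R3C2 = 4 − 3 = 1 completes the 4 across.
R2C2 = 21 − 12 = 9 completes the 21 across.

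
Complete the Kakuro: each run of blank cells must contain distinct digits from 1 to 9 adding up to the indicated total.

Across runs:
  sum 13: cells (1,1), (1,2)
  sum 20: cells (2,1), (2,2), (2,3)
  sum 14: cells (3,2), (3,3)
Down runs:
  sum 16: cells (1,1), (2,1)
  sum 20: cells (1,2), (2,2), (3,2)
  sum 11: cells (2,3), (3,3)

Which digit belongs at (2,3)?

16 in 2 cells must be {7,9}.
Nothing is forced directly, so branch on (1,1), whose candidates are 7 or 9. If (1,1) = 9: that forces (1,2) = 4, (2,1) = 7, (2,2) = 9, (2,3) = 4, after which (3,2) would have to be in {5,6,8,9} for the 14 across but in {7} for the 20 down — contradiction. So (1,1) = 7.
(1,2) = 13 − 7 = 6 completes the 13 across.
(2,1) = 16 − 7 = 9 completes the 16 down.
(2,2) = 5: the only remaining digit allowed by both the 20 across and the 20 down.
(2,3) = 20 − 14 = 6 completes the 20 across.
(3,2) = 20 − 11 = 9 completes the 20 down.
(3,3) = 14 − 9 = 5 completes the 14 across.

6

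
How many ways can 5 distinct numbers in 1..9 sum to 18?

5 distinct digits from 1–9 sum between 15 and 35.
Enumerating: {1,2,3,4,8}, {1,2,3,5,7}, {1,2,4,5,6}.

3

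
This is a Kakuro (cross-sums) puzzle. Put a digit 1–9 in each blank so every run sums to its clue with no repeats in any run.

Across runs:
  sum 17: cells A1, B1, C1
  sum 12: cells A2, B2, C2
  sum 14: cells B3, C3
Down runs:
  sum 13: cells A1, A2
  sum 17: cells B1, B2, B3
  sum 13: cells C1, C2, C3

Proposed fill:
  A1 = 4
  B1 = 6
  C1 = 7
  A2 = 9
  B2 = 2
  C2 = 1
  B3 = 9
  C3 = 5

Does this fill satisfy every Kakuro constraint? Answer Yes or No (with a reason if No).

Yes

Across: 4+6+7=17; 9+2+1=12; 9+5=14. Down: 4+9=13; 6+2+9=17; 7+1+5=13. No digit repeats within any run.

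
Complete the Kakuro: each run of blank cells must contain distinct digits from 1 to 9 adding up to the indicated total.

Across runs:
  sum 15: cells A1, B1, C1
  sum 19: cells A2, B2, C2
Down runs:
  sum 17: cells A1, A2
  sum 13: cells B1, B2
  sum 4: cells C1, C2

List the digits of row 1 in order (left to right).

17 in 2 cells must be {8,9}; 4 in 2 cells must be {1,3}.
The 19 across and the 4 down share only 3, so C2 = 3.
C1 = 4 − 3 = 1 completes the 4 down.
Given what's placed, A2 must be 9 to fit the 19 across and 17 down.
B2 = 19 − 12 = 7 completes the 19 across.
A1 = 17 − 9 = 8 completes the 17 down.
B1 = 15 − 9 = 6 completes the 15 across.

8 6 1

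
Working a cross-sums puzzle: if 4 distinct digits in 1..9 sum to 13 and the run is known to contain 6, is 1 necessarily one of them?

Yes

The only way to make 13 from 4 distinct digits under that restriction is {1,2,4,6}, which contains 1.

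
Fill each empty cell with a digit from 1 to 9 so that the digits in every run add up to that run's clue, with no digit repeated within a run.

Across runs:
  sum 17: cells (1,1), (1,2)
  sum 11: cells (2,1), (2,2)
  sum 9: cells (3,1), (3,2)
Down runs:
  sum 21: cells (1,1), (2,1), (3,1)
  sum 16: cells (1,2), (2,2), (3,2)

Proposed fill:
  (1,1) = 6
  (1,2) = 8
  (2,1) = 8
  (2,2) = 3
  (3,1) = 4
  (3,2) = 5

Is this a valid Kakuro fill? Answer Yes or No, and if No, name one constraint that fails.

No — the down run (1,1)–(3,1) sums to 18, not 21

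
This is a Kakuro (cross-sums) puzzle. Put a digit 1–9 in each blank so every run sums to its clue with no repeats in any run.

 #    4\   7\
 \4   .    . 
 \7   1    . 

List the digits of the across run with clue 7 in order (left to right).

1, 6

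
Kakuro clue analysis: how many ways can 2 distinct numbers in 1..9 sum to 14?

2

2 distinct digits from 1–9 sum between 3 and 17.
Enumerating: {5,9}, {6,8}.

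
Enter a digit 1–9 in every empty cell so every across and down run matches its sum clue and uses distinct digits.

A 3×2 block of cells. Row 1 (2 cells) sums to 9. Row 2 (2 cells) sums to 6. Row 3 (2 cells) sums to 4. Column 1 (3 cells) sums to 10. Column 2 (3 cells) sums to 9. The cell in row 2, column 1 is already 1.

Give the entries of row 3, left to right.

3 1

4 in 2 cells must be {1,3}.
(2,2) = 6 − 1 = 5 completes the 6 across.
(3,1) = 3: the only remaining digit allowed by both the 4 across and the 10 down.
(3,2) = 4 − 3 = 1 completes the 4 across.
(1,1) = 10 − 4 = 6 completes the 10 down.
(1,2) = 9 − 6 = 3 completes the 9 across.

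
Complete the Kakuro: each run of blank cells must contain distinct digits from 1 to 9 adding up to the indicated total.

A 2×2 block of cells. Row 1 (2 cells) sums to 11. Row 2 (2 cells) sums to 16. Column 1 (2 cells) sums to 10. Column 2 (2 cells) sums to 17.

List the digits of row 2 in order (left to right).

16 in 2 cells must be {7,9}; 17 in 2 cells must be {8,9}.
The 16 across and the 17 down share only 9, so (2,2) = 9.
(1,2) = 17 − 9 = 8 completes the 17 down.
(2,1) = 16 − 9 = 7 completes the 16 across.
(1,1) = 11 − 8 = 3 completes the 11 across.

7, 9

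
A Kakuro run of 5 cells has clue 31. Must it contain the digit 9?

Yes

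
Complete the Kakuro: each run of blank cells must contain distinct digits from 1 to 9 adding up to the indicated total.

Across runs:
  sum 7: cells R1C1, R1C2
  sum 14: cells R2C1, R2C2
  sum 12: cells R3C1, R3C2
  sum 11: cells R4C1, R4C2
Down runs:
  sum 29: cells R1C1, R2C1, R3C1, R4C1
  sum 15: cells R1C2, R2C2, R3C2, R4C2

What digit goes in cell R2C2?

29 in 4 cells must be {5,7,8,9}.
Only 5 fits R1C1 under both its across sum 7 and down sum 29.
R1C2 = 7 − 5 = 2 completes the 7 across.
Nothing is forced directly, so branch on R2C1, whose candidates are 8 or 9. If R2C1 = 9: that forces R2C2 = 5, R3C2 = 7, after which R4C2 would have to be in {2,3,4,5,6,7,8,9} for the 11 across but in {1} for the 15 down — contradiction. So R2C1 = 8.
R2C2 = 14 − 8 = 6 completes the 14 across.

6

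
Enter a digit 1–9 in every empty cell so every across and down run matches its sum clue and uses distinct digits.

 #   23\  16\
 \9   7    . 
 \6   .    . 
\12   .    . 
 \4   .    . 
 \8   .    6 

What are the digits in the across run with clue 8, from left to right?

2 6

4 in 2 cells must be {1,3}; 16 in 5 cells must be {1,2,3,4,6}.
R1C2 = 9 − 7 = 2 completes the 9 across.
R5C1 = 8 − 6 = 2 completes the 8 across.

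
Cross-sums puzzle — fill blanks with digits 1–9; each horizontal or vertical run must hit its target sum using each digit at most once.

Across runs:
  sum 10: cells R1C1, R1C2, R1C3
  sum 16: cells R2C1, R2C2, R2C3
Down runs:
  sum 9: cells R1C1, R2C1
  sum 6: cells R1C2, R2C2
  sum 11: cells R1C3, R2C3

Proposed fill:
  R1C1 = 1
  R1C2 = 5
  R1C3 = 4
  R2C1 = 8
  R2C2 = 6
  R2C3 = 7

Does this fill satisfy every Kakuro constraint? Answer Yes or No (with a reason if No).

No — the down run R1C2–R2C2 sums to 11, not 6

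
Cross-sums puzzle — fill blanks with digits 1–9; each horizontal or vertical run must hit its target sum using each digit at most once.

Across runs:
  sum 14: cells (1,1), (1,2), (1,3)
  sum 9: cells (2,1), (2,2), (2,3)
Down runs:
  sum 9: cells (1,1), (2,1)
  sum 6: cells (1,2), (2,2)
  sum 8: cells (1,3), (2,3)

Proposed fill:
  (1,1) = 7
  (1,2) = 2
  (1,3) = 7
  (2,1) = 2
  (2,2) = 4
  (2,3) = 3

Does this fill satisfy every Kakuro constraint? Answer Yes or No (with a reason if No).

No — the across run (1,1)–(1,3) sums to 16, not 14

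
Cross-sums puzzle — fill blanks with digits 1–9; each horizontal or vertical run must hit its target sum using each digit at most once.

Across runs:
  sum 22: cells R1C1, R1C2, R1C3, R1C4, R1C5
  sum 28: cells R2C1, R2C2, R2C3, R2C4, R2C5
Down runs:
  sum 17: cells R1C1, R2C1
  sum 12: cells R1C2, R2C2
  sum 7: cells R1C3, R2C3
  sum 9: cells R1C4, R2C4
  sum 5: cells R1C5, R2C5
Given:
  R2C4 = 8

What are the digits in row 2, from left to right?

9 7 1 8 3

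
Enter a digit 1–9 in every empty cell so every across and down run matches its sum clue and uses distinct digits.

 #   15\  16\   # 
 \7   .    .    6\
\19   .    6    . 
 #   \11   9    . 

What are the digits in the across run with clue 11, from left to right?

The 7 across and the 15 down share only 6, so R1C1 = 6.
R1C2 = 7 − 6 = 1 completes the 7 across.
R2C1 = 15 − 6 = 9 completes the 15 down.
R2C3 = 19 − 15 = 4 completes the 19 across.
R3C3 = 11 − 9 = 2 completes the 11 across.

9 2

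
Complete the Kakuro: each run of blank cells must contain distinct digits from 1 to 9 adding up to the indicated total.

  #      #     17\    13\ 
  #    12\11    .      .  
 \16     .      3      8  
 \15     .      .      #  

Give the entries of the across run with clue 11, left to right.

6 5

R1C3 = 13 − 8 = 5 completes the 13 down.
R2C1 = 16 − 11 = 5 completes the 16 across.
R3C1 = 12 − 5 = 7 completes the 12 down.
R3C2 = 15 − 7 = 8 completes the 15 across.
R1C2 = 11 − 5 = 6 completes the 11 across.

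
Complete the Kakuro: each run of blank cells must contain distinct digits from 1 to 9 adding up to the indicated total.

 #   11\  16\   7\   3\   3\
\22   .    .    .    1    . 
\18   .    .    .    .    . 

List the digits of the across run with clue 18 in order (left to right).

5 7 3 2 1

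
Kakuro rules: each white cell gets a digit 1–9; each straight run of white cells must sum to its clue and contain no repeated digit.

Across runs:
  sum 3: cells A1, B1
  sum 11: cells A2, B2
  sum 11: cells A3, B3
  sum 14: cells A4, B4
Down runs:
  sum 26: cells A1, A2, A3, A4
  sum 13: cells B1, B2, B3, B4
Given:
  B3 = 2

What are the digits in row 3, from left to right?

9 2

3 in 2 cells must be {1,2}.
Only 2 fits A1 under both its across sum 3 and down sum 26.
B1 = 3 − 2 = 1 completes the 3 across.
A3 = 11 − 2 = 9 completes the 11 across.
Given what's placed, A4 must be 8 to fit the 14 across and 26 down.
B4 = 14 − 8 = 6 completes the 14 across.
A2 = 26 − 19 = 7 completes the 26 down.
B2 = 11 − 7 = 4 completes the 11 across.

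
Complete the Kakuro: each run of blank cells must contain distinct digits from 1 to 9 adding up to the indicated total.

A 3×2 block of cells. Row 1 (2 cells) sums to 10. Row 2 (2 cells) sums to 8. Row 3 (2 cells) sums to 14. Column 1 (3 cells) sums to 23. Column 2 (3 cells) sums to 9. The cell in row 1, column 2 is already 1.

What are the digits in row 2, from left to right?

6 2

23 in 3 cells must be {6,8,9}.
(1,1) = 10 − 1 = 9 completes the 10 across.
(2,1) = 6: the only remaining digit allowed by both the 8 across and the 23 down.
(2,2) = 8 − 6 = 2 completes the 8 across.
(3,1) = 23 − 15 = 8 completes the 23 down.
(3,2) = 14 − 8 = 6 completes the 14 across.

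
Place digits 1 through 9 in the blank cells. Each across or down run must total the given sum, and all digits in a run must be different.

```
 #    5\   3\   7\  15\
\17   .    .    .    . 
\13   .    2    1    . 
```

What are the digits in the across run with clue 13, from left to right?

3 in 2 cells must be {1,2}.
R1C2 = 3 − 2 = 1 completes the 3 down.
R1C3 = 7 − 1 = 6 completes the 7 down.
No cell is forced outright now. R2C1 can only be 3 or 4 (the digits allowed by both its 13 across and its 5 down). If R2C1 = 4: then R1C1 would have to be in {2,3,7,8} for the 17 across but in {1} for the 5 down — contradiction. So R2C1 = 3.
R1C1 = 5 − 3 = 2 completes the 5 down.
R1C4 = 17 − 9 = 8 completes the 17 across.
R2C4 = 13 − 6 = 7 completes the 13 across.

3, 2, 1, 7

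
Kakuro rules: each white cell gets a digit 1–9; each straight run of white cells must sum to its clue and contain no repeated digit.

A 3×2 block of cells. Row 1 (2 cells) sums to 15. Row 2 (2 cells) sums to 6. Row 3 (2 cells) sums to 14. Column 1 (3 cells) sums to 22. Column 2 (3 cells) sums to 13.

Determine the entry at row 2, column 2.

1

The 6 across and the 22 down share only 5, so (2,1) = 5.
(2,2) = 6 − 5 = 1 completes the 6 across.
Nothing is forced directly, so branch on (1,1), whose candidates are 8 or 9. If (1,1) = 9: then (1,2) would have to be in {6} for the 15 across but in {3,4,5,7,8,9} for the 13 down — contradiction. So (1,1) = 8.
(1,2) = 15 − 8 = 7 completes the 15 across.
(3,1) = 22 − 13 = 9 completes the 22 down.
(3,2) = 14 − 9 = 5 completes the 14 across.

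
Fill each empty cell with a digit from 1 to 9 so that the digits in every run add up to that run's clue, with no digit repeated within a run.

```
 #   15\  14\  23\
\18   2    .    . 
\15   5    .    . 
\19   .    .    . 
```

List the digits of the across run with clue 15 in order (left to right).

5 2 8

23 in 3 cells must be {6,8,9}.
Given what's placed, R1C3 must be 9 to fit the 18 across and 23 down.
R3C1 = 15 − 7 = 8 completes the 15 down.
R3C3 = 6: the only remaining digit allowed by both the 19 across and the 23 down.
R1C2 = 18 − 11 = 7 completes the 18 across.
R2C3 = 23 − 15 = 8 completes the 23 down.
R3C2 = 19 − 14 = 5 completes the 19 across.
R2C2 = 15 − 13 = 2 completes the 15 across.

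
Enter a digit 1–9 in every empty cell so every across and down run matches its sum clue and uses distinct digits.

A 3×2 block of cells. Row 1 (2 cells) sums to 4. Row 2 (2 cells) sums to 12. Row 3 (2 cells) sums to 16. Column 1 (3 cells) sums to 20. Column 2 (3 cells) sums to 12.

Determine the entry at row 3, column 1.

4 in 2 cells must be {1,3}; 16 in 2 cells must be {7,9}.
The 4 across and the 20 down share only 3, so (1,1) = 3.
(1,2) = 4 − 3 = 1 completes the 4 across.
Given what's placed, (3,1) must be 9 to fit the 16 across and 20 down.
(3,2) = 16 − 9 = 7 completes the 16 across.
(2,1) = 20 − 12 = 8 completes the 20 down.
(2,2) = 12 − 8 = 4 completes the 12 across.

9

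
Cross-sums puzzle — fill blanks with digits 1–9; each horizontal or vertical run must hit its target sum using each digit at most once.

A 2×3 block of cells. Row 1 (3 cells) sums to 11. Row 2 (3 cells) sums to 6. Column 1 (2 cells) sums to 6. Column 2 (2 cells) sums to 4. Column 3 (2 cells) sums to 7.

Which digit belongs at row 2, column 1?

6 in 3 cells must be {1,2,3}; 4 in 2 cells must be {1,3}.
Nothing is forced directly, so branch on (2,1), whose candidates are 1 or 2. If (2,1) = 1: that forces (1,1) = 5, after which (1,2) would have to be in {2,4} for the 11 across but in {1,3} for the 4 down — contradiction. So (2,1) = 2.
(1,1) = 6 − 2 = 4 completes the 6 down.
Given what's placed, (1,2) must be 1 to fit the 11 across and 4 down.
(1,3) = 11 − 5 = 6 completes the 11 across.
(2,2) = 4 − 1 = 3 completes the 4 down.
(2,3) = 6 − 5 = 1 completes the 6 across.

2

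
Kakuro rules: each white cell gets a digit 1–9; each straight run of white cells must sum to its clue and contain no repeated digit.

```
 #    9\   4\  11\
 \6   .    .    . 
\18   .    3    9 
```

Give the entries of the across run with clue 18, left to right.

6 in 3 cells must be {1,2,3}; 4 in 2 cells must be {1,3}.
R1C2 = 4 − 3 = 1 completes the 4 down.
R1C3 = 11 − 9 = 2 completes the 11 down.
R2C1 = 18 − 12 = 6 completes the 18 across.
R1C1 = 6 − 3 = 3 completes the 6 across.

6 3 9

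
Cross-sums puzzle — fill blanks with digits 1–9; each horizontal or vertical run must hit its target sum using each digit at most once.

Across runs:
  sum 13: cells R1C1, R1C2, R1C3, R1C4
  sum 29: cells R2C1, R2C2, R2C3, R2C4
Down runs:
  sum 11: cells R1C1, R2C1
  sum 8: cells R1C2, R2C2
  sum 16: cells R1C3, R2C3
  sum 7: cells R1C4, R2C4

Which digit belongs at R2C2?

29 in 4 cells must be {5,7,8,9}; 16 in 2 cells must be {7,9}.
Only 7 fits R1C3 under both its across sum 13 and down sum 16.
R2C3 = 16 − 7 = 9 completes the 16 down.
Given what's placed, R2C4 must be 5 to fit the 29 across and 7 down.
R1C4 = 7 − 5 = 2 completes the 7 down.
R2C2 = 7: the only remaining digit allowed by both the 29 across and the 8 down.

7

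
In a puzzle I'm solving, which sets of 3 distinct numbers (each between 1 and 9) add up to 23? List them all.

{6,8,9}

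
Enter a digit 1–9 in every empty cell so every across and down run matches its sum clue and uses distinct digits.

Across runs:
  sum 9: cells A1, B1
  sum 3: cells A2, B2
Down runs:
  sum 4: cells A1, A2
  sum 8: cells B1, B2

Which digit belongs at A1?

3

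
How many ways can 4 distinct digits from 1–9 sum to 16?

4 distinct digits from 1–9 sum between 10 and 30.

8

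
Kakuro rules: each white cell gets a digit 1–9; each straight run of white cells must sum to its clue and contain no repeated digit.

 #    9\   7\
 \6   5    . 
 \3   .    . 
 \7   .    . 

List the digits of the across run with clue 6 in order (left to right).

5 1

3 in 2 cells must be {1,2}; 7 in 3 cells must be {1,2,4}.
R1C2 = 6 − 5 = 1 completes the 6 across.
Given what's placed, R2C1 must be 1 to fit the 3 across and 9 down.
R2C2 = 3 − 1 = 2 completes the 3 across.
R3C1 = 9 − 6 = 3 completes the 9 down.
R3C2 = 7 − 3 = 4 completes the 7 across.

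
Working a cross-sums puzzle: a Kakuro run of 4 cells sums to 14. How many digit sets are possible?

5

4 distinct digits from 1–9 sum between 10 and 30.
Enumerating: {1,2,3,8}, {1,2,4,7}, {1,2,5,6}, {1,3,4,6}, {2,3,4,5}.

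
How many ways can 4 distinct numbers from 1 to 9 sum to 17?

9

4 distinct digits from 1–9 sum between 10 and 30.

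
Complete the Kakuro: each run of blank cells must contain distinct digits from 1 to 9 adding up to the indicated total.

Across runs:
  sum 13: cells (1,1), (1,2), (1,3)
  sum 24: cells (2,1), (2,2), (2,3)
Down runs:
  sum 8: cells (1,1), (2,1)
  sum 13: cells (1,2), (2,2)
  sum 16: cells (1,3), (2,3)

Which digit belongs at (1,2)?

5

24 in 3 cells must be {7,8,9}; 16 in 2 cells must be {7,9}.
The 24 across and the 8 down share only 7, so (2,1) = 7.
Given what's placed, (2,3) must be 9 to fit the 24 across and 16 down.
(1,1) = 8 − 7 = 1 completes the 8 down.
(1,3) = 16 − 9 = 7 completes the 16 down.
(2,2) = 24 − 16 = 8 completes the 24 across.
(1,2) = 13 − 8 = 5 completes the 13 across.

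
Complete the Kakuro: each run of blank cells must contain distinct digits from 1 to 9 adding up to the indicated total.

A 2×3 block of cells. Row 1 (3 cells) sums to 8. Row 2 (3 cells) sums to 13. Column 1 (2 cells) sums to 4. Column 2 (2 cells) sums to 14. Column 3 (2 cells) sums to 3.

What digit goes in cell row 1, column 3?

2

4 in 2 cells must be {1,3}; 3 in 2 cells must be {1,2}.
The 8 across and the 14 down share only 5, so (1,2) = 5.
(2,2) = 14 − 5 = 9 completes the 14 down.
Given what's placed, (2,3) must be 1 to fit the 13 across and 3 down.
(1,1) = 1: the only remaining digit allowed by both the 8 across and the 4 down.
(1,3) = 8 − 6 = 2 completes the 8 across.
(2,1) = 13 − 10 = 3 completes the 13 across.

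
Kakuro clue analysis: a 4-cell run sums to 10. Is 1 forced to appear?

Yes

The only way to make 10 from 4 distinct digits is {1,2,3,4}, which contains 1.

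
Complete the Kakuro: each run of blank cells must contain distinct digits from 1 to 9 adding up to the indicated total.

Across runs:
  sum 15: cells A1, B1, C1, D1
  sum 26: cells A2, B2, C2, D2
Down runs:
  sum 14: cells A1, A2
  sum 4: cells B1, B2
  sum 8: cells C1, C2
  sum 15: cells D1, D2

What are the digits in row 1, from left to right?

4 in 2 cells must be {1,3}.
Only 3 fits B2 under both its across sum 26 and down sum 4.
Given what's placed, C2 must be 6 to fit the 26 across and 8 down.
B1 = 4 − 3 = 1 completes the 4 down.
C1 = 8 − 6 = 2 completes the 8 down.
No cell is forced outright now. A2 can only be 8 or 9 (the digits allowed by both its 26 across and its 14 down). If A2 = 8: then A1 would have to be in {3,4,5,7,8,9} for the 15 across but in {6} for the 14 down — contradiction. So A2 = 9.
A1 = 14 − 9 = 5 completes the 14 down.
D1 = 15 − 8 = 7 completes the 15 across.

5 1 2 7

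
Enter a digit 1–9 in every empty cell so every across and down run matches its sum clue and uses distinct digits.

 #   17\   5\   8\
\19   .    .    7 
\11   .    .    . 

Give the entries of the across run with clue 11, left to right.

8, 2, 1

17 in 2 cells must be {8,9}.
The 11 across and the 17 down share only 8, so R2C1 = 8.
R2C3 = 8 − 7 = 1 completes the 8 down.
R1C1 = 17 − 8 = 9 completes the 17 down.
R1C2 = 19 − 16 = 3 completes the 19 across.
R2C2 = 11 − 9 = 2 completes the 11 across.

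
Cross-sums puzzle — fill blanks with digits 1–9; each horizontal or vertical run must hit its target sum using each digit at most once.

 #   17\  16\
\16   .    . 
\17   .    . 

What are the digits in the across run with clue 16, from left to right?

16 in 2 cells must be {7,9}; 17 in 2 cells must be {8,9}.
The 16 across and the 17 down share only 9, so R1C1 = 9.
R1C2 = 16 − 9 = 7 completes the 16 across.
R2C1 = 17 − 9 = 8 completes the 17 down.
R2C2 = 17 − 8 = 9 completes the 17 across.

9 7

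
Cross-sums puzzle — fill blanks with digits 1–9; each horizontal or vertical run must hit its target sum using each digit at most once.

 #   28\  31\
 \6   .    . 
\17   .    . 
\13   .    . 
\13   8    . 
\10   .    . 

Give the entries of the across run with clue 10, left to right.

1, 9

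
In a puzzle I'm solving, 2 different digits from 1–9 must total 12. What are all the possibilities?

{3,9}; {4,8}; {5,7}

2 distinct digits from 1–9 sum between 3 and 17.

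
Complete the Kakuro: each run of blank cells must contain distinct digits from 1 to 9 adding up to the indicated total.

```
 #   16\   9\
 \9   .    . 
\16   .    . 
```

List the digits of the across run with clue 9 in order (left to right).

7 2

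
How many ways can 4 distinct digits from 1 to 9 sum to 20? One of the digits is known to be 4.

4 distinct digits from 1–9 sum between 10 and 30.
Keeping only sets containing 4.
Enumerating: {1,4,6,9}, {1,4,7,8}, {2,4,5,9}, {2,4,6,8}, {3,4,5,8}, {3,4,6,7}.

6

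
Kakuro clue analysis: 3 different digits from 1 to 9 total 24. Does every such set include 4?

No

The only way to make 24 from 3 distinct digits is {7,8,9}, which does not contain 4.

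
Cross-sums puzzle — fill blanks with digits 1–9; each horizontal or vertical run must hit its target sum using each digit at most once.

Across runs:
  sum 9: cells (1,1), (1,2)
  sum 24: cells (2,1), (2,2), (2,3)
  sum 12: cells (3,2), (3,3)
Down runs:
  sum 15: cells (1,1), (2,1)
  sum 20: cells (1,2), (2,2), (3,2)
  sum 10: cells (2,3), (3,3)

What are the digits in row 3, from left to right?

24 in 3 cells must be {7,8,9}.
Nothing is forced directly, so branch on (1,1), whose candidates are 6 or 7 or 8. If (1,1) = 7: then (1,2) would have to be in {2} for the 9 across but in {3,4,5,6,7,8,9} for the 20 down — contradiction. If (1,1) = 8: then (1,2) would have to be in {1} for the 9 across but in {3,4,5,6,7,8,9} for the 20 down — contradiction. So (1,1) = 6.
(1,2) = 9 − 6 = 3 completes the 9 across.
(2,1) = 15 − 6 = 9 completes the 15 down.
(2,2) = 8: the only remaining digit allowed by both the 24 across and the 20 down.
(2,3) = 24 − 17 = 7 completes the 24 across.
(3,2) = 20 − 11 = 9 completes the 20 down.
(3,3) = 12 − 9 = 3 completes the 12 across.

9, 3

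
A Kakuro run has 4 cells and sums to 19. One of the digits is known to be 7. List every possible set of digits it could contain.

{1,2,7,9}; {1,3,7,8}; {1,5,6,7}; {2,4,6,7}; {3,4,5,7}

4 distinct digits from 1–9 sum between 10 and 30.
Keeping only sets containing 7.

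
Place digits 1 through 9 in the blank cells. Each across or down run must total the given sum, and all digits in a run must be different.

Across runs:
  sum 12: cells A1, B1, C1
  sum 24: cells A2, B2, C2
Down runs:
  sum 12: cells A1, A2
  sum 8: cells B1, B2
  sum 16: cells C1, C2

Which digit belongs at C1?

7

24 in 3 cells must be {7,8,9}; 16 in 2 cells must be {7,9}.
The 24 across and the 8 down share only 7, so B2 = 7.
Given what's placed, C2 must be 9 to fit the 24 across and 16 down.
B1 = 8 − 7 = 1 completes the 8 down.
C1 = 16 − 9 = 7 completes the 16 down.
A2 = 24 − 16 = 8 completes the 24 across.
A1 = 12 − 8 = 4 completes the 12 across.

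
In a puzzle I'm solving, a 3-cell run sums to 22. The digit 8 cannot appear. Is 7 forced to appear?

Yes

The only way to make 22 from 3 distinct digits under that restriction is {6,7,9}, which contains 7.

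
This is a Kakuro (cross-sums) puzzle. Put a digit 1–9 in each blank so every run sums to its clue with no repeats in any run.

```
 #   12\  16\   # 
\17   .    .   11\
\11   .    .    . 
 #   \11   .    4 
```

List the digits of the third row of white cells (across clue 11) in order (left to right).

7 4

17 in 2 cells must be {8,9}.
R2C3 = 11 − 4 = 7 completes the 11 down.
R3C2 = 11 − 4 = 7 completes the 11 across.
Given what's placed, R1C2 must be 8 to fit the 17 across and 16 down.
R2C1 = 3: the only remaining digit allowed by both the 11 across and the 12 down.
R2C2 = 11 − 10 = 1 completes the 11 across.
R1C1 = 17 − 8 = 9 completes the 17 across.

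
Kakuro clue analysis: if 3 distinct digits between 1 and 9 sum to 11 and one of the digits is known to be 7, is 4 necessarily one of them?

No

The only way to make 11 from 3 distinct digits under that restriction is {1,3,7}, which does not contain 4.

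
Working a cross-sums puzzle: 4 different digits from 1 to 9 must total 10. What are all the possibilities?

{1,2,3,4}

4 distinct digits from 1–9 sum between 10 and 30.
Only one set works: {1,2,3,4}.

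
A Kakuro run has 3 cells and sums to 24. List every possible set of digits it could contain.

{7,8,9}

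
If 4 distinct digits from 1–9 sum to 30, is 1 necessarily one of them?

The only way to make 30 from 4 distinct digits is {6,7,8,9}, which does not contain 1.

No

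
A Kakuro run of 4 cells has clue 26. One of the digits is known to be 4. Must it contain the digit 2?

No

Counterexample: {4,5,8,9} sums to 26 under that restriction without using 2.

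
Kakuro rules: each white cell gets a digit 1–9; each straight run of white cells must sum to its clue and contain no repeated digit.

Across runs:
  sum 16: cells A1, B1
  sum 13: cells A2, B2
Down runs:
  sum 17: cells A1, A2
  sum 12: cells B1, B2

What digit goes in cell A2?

8

16 in 2 cells must be {7,9}; 17 in 2 cells must be {8,9}.
The 16 across and the 17 down share only 9, so A1 = 9.
B1 = 16 − 9 = 7 completes the 16 across.
A2 = 17 − 9 = 8 completes the 17 down.
B2 = 13 − 8 = 5 completes the 13 across.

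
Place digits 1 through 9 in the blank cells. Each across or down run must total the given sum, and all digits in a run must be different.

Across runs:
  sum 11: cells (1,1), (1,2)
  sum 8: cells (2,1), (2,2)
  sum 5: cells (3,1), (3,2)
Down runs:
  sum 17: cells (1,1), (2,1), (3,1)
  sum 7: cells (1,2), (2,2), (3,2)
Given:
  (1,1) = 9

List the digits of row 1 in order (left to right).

9, 2

7 in 3 cells must be {1,2,4}.
(1,2) = 11 − 9 = 2 completes the 11 across.
Given what's placed, (2,2) must be 1 to fit the 8 across and 7 down.
(3,2) = 7 − 3 = 4 completes the 7 down.
(2,1) = 8 − 1 = 7 completes the 8 across.
(3,1) = 5 − 4 = 1 completes the 5 across.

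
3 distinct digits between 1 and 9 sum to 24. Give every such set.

{7,8,9}

3 distinct digits from 1–9 sum between 6 and 24.
Only one set works: {7,8,9}.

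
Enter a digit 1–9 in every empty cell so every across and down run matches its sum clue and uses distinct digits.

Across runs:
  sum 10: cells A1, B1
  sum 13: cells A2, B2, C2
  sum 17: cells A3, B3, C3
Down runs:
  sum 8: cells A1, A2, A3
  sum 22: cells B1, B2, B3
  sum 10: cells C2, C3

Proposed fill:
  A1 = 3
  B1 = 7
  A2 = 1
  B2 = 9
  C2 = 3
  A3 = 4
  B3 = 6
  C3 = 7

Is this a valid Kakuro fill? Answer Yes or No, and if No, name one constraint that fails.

Yes

Across: 3+7=10; 1+9+3=13; 4+6+7=17. Down: 3+1+4=8; 7+9+6=22; 3+7=10. No digit repeats within any run.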